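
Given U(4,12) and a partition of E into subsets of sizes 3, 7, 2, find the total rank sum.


r(Ai) = min(|Ai|, 4) for each part.
Sum = min(3,4) + min(7,4) + min(2,4)
    = 3 + 4 + 2
    = 9.

9


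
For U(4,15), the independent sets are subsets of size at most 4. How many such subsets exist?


Independent sets of U(4,15) are all subsets of size <= 4.
Count = (15 choose 0) + (15 choose 1) + (15 choose 2) + (15 choose 3) + (15 choose 4)
     = 1 + 15 + 105 + 455 + 1365
     = 1941.

1941


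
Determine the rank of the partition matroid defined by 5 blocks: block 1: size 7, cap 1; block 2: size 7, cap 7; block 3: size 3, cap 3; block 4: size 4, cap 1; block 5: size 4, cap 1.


Rank of a partition matroid = sum of min(|Si|, ci) for each block.
= min(7,1) + min(7,7) + min(3,3) + min(4,1) + min(4,1)
= 1 + 7 + 3 + 1 + 1
= 13.

13


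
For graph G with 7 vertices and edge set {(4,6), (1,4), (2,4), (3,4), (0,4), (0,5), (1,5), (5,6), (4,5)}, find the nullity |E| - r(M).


Cycle rank (nullity) = |E| - r(M) = |E| - (|V| - c).
|E| = 9, |V| = 7, c = 1.
Nullity = 9 - (7 - 1) = 9 - 6 = 3.

3


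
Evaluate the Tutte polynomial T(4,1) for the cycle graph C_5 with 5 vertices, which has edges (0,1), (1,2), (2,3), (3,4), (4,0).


T(C_5; x,y) = x + x^2 + ... + x^(4) + y.
T(4,1) = 4^1 + 4^2 + 4^3 + 4^4 + 1
= 4 + 16 + 64 + 256 + 1
= 341.

341


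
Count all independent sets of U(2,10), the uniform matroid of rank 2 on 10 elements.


Independent sets of U(2,10) are all subsets of size <= 2.
Count = (10 choose 0) + (10 choose 1) + (10 choose 2)
     = 1 + 10 + 45
     = 56.

56


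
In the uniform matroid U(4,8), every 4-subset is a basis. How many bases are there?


Bases of U(4,8) are all 4-element subsets of the 8-element ground set.
Number of bases = C(8,4).
C(8,4) = 8! / (4! * 4!) = 70.

70


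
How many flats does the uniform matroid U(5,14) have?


Flats of U(5,14): every subset of size < 5 is a flat, plus E itself.
Count = C(14,0) + C(14,1) + C(14,2) + C(14,3) + C(14,4) + 1
     = 1 + 14 + 91 + 364 + 1001 + 1
     = 1472.

1472


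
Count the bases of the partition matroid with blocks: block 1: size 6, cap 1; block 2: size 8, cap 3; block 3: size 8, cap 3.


A basis picks exactly ci elements from block i.
Number of bases = product of C(|Si|, ci).
= C(6,1) * C(8,3) * C(8,3)
= 6 * 56 * 56
= 18816.

18816


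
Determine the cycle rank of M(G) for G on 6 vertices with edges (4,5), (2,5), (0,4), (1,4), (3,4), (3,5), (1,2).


Cycle rank (nullity) = |E| - r(M) = |E| - (|V| - c).
|E| = 7, |V| = 6, c = 1.
Nullity = 7 - (6 - 1) = 7 - 5 = 2.

2


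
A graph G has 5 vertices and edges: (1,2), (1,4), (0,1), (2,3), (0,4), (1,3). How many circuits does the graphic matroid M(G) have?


A circuit in a graphic matroid = edge set of a simple cycle.
G has 5 vertices and 6 edges.
Enumerating all minimal edge subsets forming cycles...
Total circuits found: 2.

2


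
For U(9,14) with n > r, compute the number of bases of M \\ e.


Deleting e from U(9,14) gives U(9,13) since n > r.
Bases of U(9,13) = (13 choose 9) = 715.

715


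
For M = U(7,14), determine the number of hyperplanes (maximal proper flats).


Hyperplanes of U(7,14) are flats of rank 6.
In a uniform matroid, these are exactly the (6)-element subsets.
Count = C(14,6) = 14! / (6! * 8!) = 3003.

3003


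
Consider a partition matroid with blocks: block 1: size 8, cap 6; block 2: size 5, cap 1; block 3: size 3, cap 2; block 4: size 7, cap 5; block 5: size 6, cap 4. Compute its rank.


Rank of a partition matroid = sum of min(|Si|, ci) for each block.
= min(8,6) + min(5,1) + min(3,2) + min(7,5) + min(6,4)
= 6 + 1 + 2 + 5 + 4
= 18.

18


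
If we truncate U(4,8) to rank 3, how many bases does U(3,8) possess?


Truncating U(4,8) to rank 3 gives U(3,8).
Bases of U(3,8) are all 3-element subsets of 8 elements.
Number of bases = C(8,3) = (8 * 7 * 6) / (1 * 2 * 3) = 56.

56


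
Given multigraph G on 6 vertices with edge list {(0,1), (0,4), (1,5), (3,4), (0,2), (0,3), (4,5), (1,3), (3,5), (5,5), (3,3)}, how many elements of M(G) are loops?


In a graphic matroid, a loop is a self-loop edge (u,u) with rank 0.
Examining all 11 edges for self-loops...
Self-loops found: (5,5), (3,3)
Number of loops = 2.

2


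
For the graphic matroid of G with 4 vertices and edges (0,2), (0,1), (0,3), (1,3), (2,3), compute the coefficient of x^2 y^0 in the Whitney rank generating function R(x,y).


R(x,y) = sum over A in 2^E of x^(r(E)-r(A)) * y^(|A|-r(A)).
G has 4 vertices, 5 edges. r(E) = 3.
Enumerate all 2^5 = 32 subsets.
Count subsets with r(E)-r(A)=2 and |A|-r(A)=0: 5.

5


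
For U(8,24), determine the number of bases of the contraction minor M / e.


Contracting e from U(8,24) gives U(7,23).
Bases of U(7,23) = C(23,7) = 245157.

245157


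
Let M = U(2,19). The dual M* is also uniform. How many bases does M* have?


The dual of U(r,n) is U(n-r, n) = U(17,19).
Bases of U(17,19) are all (17)-element subsets.
|B(M*)| = (19 choose 17) = 171.

171


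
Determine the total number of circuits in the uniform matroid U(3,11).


In U(3,11), circuits are the (4)-element subsets.
Any set of 4 elements is dependent, and removing any one element gives
an independent set of size 3, so it is a minimal dependent set.
Number of circuits = C(11,4) = 11! / (4! * 7!) = 330.

330


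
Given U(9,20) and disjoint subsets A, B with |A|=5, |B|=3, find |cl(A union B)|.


|A union B| = 5 + 3 = 8 (disjoint).
In U(9,20), cl(S) = S if |S| < 9, else cl(S) = E.
Since 8 < 9, cl(A union B) = A union B.
|cl(A union B)| = 8.

8


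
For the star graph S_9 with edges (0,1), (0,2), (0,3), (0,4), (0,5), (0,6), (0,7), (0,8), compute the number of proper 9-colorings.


P(tree, k) = k * (k-1)^(8) for any tree on 9 vertices.
P(9) = 9 * 8^8 = 9 * 16777216 = 150994944.

150994944


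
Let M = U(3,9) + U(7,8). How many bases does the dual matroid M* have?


(M1+M2)* = M1* + M2*.
M1* = U(6,9), bases: C(9,6) = 84.
M2* = U(1,8), bases: C(8,1) = 8.
|B(M*)| = 84 * 8 = 672.

672


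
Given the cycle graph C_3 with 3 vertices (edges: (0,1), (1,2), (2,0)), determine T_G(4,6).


T(C_3; x,y) = x + x^2 + ... + x^(2) + y.
T(4,6) = 4^1 + 4^2 + 6
= 4 + 16 + 6
= 26.

26


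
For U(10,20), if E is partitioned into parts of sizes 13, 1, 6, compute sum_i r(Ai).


r(Ai) = min(|Ai|, 10) for each part.
Sum = min(13,10) + min(1,10) + min(6,10)
    = 10 + 1 + 6
    = 17.

17


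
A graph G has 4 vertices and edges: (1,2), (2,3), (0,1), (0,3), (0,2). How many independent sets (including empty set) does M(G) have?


An independent set in a graphic matroid is an acyclic edge subset.
G has 4 vertices and 5 edges.
Enumerate all 2^5 = 32 subsets, checking for acyclicity.
Total independent sets = 24.

24


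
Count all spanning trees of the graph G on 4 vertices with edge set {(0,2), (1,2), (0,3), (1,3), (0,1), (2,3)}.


By Kirchhoff's matrix tree theorem, the number of spanning trees equals
the determinant of any cofactor of the Laplacian matrix L.
G has 4 vertices and 6 edges.
Computing the (3 x 3) cofactor determinant gives 16.

16


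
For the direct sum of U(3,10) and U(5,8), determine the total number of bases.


Bases of a direct sum M1 + M2: |B| = |B(M1)| * |B(M2)|.
|B(U(3,10))| = C(10,3) = 120.
|B(U(5,8))| = C(8,5) = 56.
Total bases = 120 * 56 = 6720.

6720


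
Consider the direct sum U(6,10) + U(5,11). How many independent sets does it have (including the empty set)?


For a direct sum, |I(M1+M2)| = |I(M1)| * |I(M2)|.
|I(U(6,10))| = sum C(10,k) for k=0..6 = 848.
|I(U(5,11))| = sum C(11,k) for k=0..5 = 1024.
Total = 848 * 1024 = 868352.

868352


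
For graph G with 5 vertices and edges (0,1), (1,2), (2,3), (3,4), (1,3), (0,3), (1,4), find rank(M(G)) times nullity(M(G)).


r(M) = |V| - c = 5 - 1 = 4.
nullity = |E| - r(M) = 7 - 4 = 3.
Product = 4 * 3 = 12.

12


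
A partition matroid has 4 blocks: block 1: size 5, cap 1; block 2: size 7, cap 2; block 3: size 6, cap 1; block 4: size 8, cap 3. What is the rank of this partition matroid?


Rank of a partition matroid = sum of min(|Si|, ci) for each block.
= min(5,1) + min(7,2) + min(6,1) + min(8,3)
= 1 + 2 + 1 + 3
= 7.

7


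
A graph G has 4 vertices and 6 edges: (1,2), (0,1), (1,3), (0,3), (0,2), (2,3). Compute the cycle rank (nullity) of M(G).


Cycle rank (nullity) = |E| - r(M) = |E| - (|V| - c).
|E| = 6, |V| = 4, c = 1.
Nullity = 6 - (4 - 1) = 6 - 3 = 3.

3


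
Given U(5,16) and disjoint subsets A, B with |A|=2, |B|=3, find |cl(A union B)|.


|A union B| = 2 + 3 = 5 (disjoint).
In U(5,16), cl(S) = S if |S| < 5, else cl(S) = E.
Since 5 >= 5, cl(A union B) = E.
|cl(A union B)| = 16.

16


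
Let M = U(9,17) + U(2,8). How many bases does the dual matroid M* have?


(M1+M2)* = M1* + M2*.
M1* = U(8,17), bases: C(17,8) = 24310.
M2* = U(6,8), bases: C(8,6) = 28.
|B(M*)| = 24310 * 28 = 680680.

680680


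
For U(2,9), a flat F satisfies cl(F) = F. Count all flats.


Flats of U(2,9): every subset of size < 2 is a flat, plus E itself.
Count = C(9,0) + C(9,1) + 1
     = 1 + 9 + 1
     = 11.

11


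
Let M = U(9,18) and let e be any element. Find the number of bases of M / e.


Contracting e from U(9,18) gives U(8,17).
Bases of U(8,17) = C(17,8) = 24310.

24310


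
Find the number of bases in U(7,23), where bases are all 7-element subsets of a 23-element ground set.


Bases of U(7,23) are all 7-element subsets of the 23-element ground set.
Number of bases = C(23,7).
C(23,7) = 23! / (7! * 16!) = 245157.

245157


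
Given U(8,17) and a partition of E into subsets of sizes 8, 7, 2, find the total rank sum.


r(Ai) = min(|Ai|, 8) for each part.
Sum = min(8,8) + min(7,8) + min(2,8)
    = 8 + 7 + 2
    = 17.

17


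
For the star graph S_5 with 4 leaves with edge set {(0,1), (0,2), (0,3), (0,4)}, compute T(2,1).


A star on 5 vertices is a tree with 4 edges.
T(x,y) = x^(4) for any tree.
T(2,1) = 2^4 = 16.

16


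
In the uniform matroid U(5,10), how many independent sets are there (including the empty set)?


Independent sets of U(5,10) are all subsets of size <= 5.
Count = (10 choose 0) + (10 choose 1) + (10 choose 2) + (10 choose 3) + (10 choose 4) + (10 choose 5)
     = 1 + 10 + 45 + 120 + 210 + 252
     = 638.

638


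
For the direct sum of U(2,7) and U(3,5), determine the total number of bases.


Bases of a direct sum M1 + M2: |B| = |B(M1)| * |B(M2)|.
|B(U(2,7))| = C(7,2) = 21.
|B(U(3,5))| = C(5,3) = 10.
Total bases = 21 * 10 = 210.

210


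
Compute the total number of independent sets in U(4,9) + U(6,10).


For a direct sum, |I(M1+M2)| = |I(M1)| * |I(M2)|.
|I(U(4,9))| = sum C(9,k) for k=0..4 = 256.
|I(U(6,10))| = sum C(10,k) for k=0..6 = 848.
Total = 256 * 848 = 217088.

217088


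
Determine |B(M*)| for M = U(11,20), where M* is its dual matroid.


The dual of U(r,n) is U(n-r, n) = U(9,20).
Bases of U(9,20) are all (9)-element subsets.
|B(M*)| = (20 choose 9) = 167960.

167960


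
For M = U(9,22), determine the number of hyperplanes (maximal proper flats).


Hyperplanes of U(9,22) are flats of rank 8.
In a uniform matroid, these are exactly the (8)-element subsets.
Count = C(22,8) = 319770.

319770


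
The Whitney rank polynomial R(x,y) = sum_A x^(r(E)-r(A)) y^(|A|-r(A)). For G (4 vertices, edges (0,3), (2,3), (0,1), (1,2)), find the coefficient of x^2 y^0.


R(x,y) = sum over A in 2^E of x^(r(E)-r(A)) * y^(|A|-r(A)).
G has 4 vertices, 4 edges. r(E) = 3.
Enumerate all 2^4 = 16 subsets.
Count subsets with r(E)-r(A)=2 and |A|-r(A)=0: 4.

4


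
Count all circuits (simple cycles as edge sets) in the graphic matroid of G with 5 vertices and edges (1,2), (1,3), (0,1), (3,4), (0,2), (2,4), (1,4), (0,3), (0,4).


A circuit in a graphic matroid = edge set of a simple cycle.
G has 5 vertices and 9 edges.
Enumerating all minimal edge subsets forming cycles...
Total circuits found: 22.

22


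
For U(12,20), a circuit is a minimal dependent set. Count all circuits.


In U(12,20), circuits are the (13)-element subsets.
Any set of 13 elements is dependent, and removing any one element gives
an independent set of size 12, so it is a minimal dependent set.
Number of circuits = C(20,13) = 20! / (13! * 7!) = 77520.

77520


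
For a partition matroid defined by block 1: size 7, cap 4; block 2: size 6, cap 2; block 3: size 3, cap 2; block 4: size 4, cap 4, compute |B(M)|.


A basis picks exactly ci elements from block i.
Number of bases = product of C(|Si|, ci).
= C(7,4) * C(6,2) * C(3,2) * C(4,4)
= 35 * 15 * 3 * 1
= 1575.

1575


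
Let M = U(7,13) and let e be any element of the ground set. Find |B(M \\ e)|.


Deleting e from U(7,13) gives U(7,12) since n > r.
Bases of U(7,12) = C(12,7) = 792.

792


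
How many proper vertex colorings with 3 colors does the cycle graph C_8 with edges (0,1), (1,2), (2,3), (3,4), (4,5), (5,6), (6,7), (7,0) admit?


P(C_8, k) = (k-1)^8 + (-1)^8*(k-1).
P(3) = (2)^8 + 2
= 256 + 2 = 258.

258


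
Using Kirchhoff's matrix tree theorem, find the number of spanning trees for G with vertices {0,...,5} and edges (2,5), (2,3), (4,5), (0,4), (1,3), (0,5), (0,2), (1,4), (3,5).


By Kirchhoff's matrix tree theorem, the number of spanning trees equals
the determinant of any cofactor of the Laplacian matrix L.
G has 6 vertices and 9 edges.
Computing the (5 x 5) cofactor determinant gives 66.

66


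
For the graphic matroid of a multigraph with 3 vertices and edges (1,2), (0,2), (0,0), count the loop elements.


In a graphic matroid, a loop is a self-loop edge (u,u) with rank 0.
Examining all 3 edges for self-loops...
Self-loops found: (0,0)
Number of loops = 1.

1


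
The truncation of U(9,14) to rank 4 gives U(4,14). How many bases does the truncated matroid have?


Truncating U(9,14) to rank 4 gives U(4,14).
Bases of U(4,14) are all 4-element subsets of 14 elements.
Number of bases = (14 choose 4) = 1001.

1001


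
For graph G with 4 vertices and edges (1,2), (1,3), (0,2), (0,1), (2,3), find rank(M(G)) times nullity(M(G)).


r(M) = |V| - c = 4 - 1 = 3.
nullity = |E| - r(M) = 5 - 3 = 2.
Product = 3 * 2 = 6.

6


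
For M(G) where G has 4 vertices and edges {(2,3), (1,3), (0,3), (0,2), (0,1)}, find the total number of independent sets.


An independent set in a graphic matroid is an acyclic edge subset.
G has 4 vertices and 5 edges.
Enumerate all 2^5 = 32 subsets, checking for acyclicity.
Total independent sets = 24.

24


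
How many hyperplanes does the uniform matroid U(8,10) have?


Hyperplanes of U(8,10) are flats of rank 7.
In a uniform matroid, these are exactly the (7)-element subsets.
Count = (10 choose 7) = 120.

120


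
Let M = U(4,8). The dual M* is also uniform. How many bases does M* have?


The dual of U(r,n) is U(n-r, n) = U(4,8).
Bases of U(4,8) are all (4)-element subsets.
|B(M*)| = (8 choose 4) = 70.

70


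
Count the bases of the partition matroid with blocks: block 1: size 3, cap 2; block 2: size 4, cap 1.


A basis picks exactly ci elements from block i.
Number of bases = product of C(|Si|, ci).
= C(3,2) * C(4,1)
= 3 * 4
= 12.

12


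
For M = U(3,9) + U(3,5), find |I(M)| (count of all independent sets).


For a direct sum, |I(M1+M2)| = |I(M1)| * |I(M2)|.
|I(U(3,9))| = sum C(9,k) for k=0..3 = 130.
|I(U(3,5))| = sum C(5,k) for k=0..3 = 26.
Total = 130 * 26 = 3380.

3380


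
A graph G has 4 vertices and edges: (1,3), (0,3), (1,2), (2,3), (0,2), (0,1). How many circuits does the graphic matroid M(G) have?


A circuit in a graphic matroid = edge set of a simple cycle.
G has 4 vertices and 6 edges.
Enumerating all minimal edge subsets forming cycles...
Total circuits found: 7.

7


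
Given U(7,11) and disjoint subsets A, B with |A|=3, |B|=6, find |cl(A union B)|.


|A union B| = 3 + 6 = 9 (disjoint).
In U(7,11), cl(S) = S if |S| < 7, else cl(S) = E.
Since 9 >= 7, cl(A union B) = E.
|cl(A union B)| = 11.

11


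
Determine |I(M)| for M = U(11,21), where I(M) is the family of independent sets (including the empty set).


Independent sets of U(11,21) are all subsets of size <= 11.
Count = C(21,0) + C(21,1) + C(21,2) + C(21,3) + C(21,4) + C(21,5) + C(21,6) + C(21,7) + C(21,8) + C(21,9) + C(21,10) + C(21,11)
     = 1 + 21 + 210 + 1330 + 5985 + 20349 + 54264 + 116280 + 203490 + 293930 + 352716 + 352716
     = 1401292.

1401292


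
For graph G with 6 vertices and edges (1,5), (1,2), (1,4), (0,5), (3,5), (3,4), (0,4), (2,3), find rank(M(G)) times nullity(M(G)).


r(M) = |V| - c = 6 - 1 = 5.
nullity = |E| - r(M) = 8 - 5 = 3.
Product = 5 * 3 = 15.

15


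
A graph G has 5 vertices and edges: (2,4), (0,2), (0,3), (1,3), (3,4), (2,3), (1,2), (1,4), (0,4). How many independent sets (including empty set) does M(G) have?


An independent set in a graphic matroid is an acyclic edge subset.
G has 5 vertices and 9 edges.
Enumerate all 2^9 = 512 subsets, checking for acyclicity.
Total independent sets = 198.

198


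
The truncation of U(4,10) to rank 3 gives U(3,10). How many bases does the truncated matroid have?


Truncating U(4,10) to rank 3 gives U(3,10).
Bases of U(3,10) are all 3-element subsets of 10 elements.
Number of bases = C(10,3) = 10! / (3! * 7!) = 120.

120


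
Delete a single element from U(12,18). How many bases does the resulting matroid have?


Deleting e from U(12,18) gives U(12,17) since n > r.
Bases of U(12,17) = C(17,12) = 6188.

6188


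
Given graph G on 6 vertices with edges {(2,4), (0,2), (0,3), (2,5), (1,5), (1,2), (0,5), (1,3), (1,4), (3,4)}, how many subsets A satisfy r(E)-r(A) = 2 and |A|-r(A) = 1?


R(x,y) = sum over A in 2^E of x^(r(E)-r(A)) * y^(|A|-r(A)).
G has 6 vertices, 10 edges. r(E) = 5.
Enumerate all 2^10 = 1024 subsets.
Count subsets with r(E)-r(A)=2 and |A|-r(A)=1: 34.

34


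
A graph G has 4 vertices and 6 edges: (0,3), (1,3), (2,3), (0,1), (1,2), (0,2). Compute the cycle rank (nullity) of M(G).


Cycle rank (nullity) = |E| - r(M) = |E| - (|V| - c).
|E| = 6, |V| = 4, c = 1.
Nullity = 6 - (4 - 1) = 6 - 3 = 3.

3


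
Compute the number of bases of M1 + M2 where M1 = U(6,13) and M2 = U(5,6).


Bases of a direct sum M1 + M2: |B| = |B(M1)| * |B(M2)|.
|B(U(6,13))| = C(13,6) = 1716.
|B(U(5,6))| = C(6,5) = 6.
Total bases = 1716 * 6 = 10296.

10296


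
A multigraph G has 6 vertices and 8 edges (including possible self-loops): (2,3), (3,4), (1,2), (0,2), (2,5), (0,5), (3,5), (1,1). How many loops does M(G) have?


In a graphic matroid, a loop is a self-loop edge (u,u) with rank 0.
Examining all 8 edges for self-loops...
Self-loops found: (1,1)
Number of loops = 1.

1


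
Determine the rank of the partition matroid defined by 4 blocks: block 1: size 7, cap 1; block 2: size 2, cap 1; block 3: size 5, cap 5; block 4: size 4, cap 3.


Rank of a partition matroid = sum of min(|Si|, ci) for each block.
= min(7,1) + min(2,1) + min(5,5) + min(4,3)
= 1 + 1 + 5 + 3
= 10.

10


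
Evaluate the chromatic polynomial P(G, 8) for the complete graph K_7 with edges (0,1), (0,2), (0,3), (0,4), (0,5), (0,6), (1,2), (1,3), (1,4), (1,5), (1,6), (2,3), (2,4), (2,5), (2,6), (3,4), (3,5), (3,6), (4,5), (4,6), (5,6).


P(K_7, k) = k(k-1)(k-2)...(k-6).
P(8) = (8) * (7) * (6) * (5) * (4) * (3) * (2) = 40320.

40320


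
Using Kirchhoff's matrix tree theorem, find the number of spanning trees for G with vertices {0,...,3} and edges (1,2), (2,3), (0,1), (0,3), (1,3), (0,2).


By Kirchhoff's matrix tree theorem, the number of spanning trees equals
the determinant of any cofactor of the Laplacian matrix L.
G has 4 vertices and 6 edges.
Computing the (3 x 3) cofactor determinant gives 16.

16


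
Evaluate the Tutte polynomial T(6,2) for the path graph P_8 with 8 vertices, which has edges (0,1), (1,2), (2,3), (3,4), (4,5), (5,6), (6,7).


A path on 8 vertices is a tree with 7 edges.
T(x,y) = x^(7) for any tree.
T(6,2) = 6^7 = 279936.

279936


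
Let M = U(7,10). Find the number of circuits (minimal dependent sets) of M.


In U(7,10), circuits are the (8)-element subsets.
Any set of 8 elements is dependent, and removing any one element gives
an independent set of size 7, so it is a minimal dependent set.
Number of circuits = (10 choose 8) = 45.

45


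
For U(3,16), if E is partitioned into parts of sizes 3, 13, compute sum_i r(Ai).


r(Ai) = min(|Ai|, 3) for each part.
Sum = min(3,3) + min(13,3)
    = 3 + 3
    = 6.

6


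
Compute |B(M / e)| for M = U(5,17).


Contracting e from U(5,17) gives U(4,16).
Bases of U(4,16) = C(16,4) = 16! / (4! * 12!) = 1820.

1820


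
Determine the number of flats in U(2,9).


Flats of U(2,9): every subset of size < 2 is a flat, plus E itself.
Count = (9 choose 0) + (9 choose 1) + 1
     = 1 + 9 + 1
     = 11.

11


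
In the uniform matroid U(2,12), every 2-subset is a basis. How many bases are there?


Bases of U(2,12) are all 2-element subsets of the 12-element ground set.
Number of bases = C(12,2).
C(12,2) = 12! / (2! * 10!) = 66.

66


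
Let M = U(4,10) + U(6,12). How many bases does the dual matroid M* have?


(M1+M2)* = M1* + M2*.
M1* = U(6,10), bases: C(10,6) = 210.
M2* = U(6,12), bases: C(12,6) = 924.
|B(M*)| = 210 * 924 = 194040.

194040


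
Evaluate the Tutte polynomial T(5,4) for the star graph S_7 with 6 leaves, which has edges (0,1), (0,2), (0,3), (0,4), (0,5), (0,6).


A star on 7 vertices is a tree with 6 edges.
T(x,y) = x^(6) for any tree.
T(5,4) = 5^6 = 15625.

15625


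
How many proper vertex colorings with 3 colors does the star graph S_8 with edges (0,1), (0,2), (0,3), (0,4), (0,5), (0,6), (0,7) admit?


P(tree, k) = k * (k-1)^(7) for any tree on 8 vertices.
P(3) = 3 * 2^7 = 3 * 128 = 384.

384


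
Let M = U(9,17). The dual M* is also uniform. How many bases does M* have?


The dual of U(r,n) is U(n-r, n) = U(8,17).
Bases of U(8,17) are all (8)-element subsets.
|B(M*)| = (17 choose 8) = 24310.

24310


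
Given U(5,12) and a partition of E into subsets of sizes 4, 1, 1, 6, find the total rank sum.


r(Ai) = min(|Ai|, 5) for each part.
Sum = min(4,5) + min(1,5) + min(1,5) + min(6,5)
    = 4 + 1 + 1 + 5
    = 11.

11


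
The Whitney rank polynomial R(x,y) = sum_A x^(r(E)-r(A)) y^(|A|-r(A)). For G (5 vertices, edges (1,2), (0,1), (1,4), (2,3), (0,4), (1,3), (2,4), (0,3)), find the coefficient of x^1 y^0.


R(x,y) = sum over A in 2^E of x^(r(E)-r(A)) * y^(|A|-r(A)).
G has 5 vertices, 8 edges. r(E) = 4.
Enumerate all 2^8 = 256 subsets.
Count subsets with r(E)-r(A)=1 and |A|-r(A)=0: 52.

52


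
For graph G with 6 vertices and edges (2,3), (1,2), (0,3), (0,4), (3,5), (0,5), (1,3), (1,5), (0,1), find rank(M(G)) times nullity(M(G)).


r(M) = |V| - c = 6 - 1 = 5.
nullity = |E| - r(M) = 9 - 5 = 4.
Product = 5 * 4 = 20.

20


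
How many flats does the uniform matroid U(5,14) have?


Flats of U(5,14): every subset of size < 5 is a flat, plus E itself.
Count = C(14,0) + C(14,1) + C(14,2) + C(14,3) + C(14,4) + 1
     = 1 + 14 + 91 + 364 + 1001 + 1
     = 1472.

1472


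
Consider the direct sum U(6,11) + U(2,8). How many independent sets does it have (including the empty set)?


For a direct sum, |I(M1+M2)| = |I(M1)| * |I(M2)|.
|I(U(6,11))| = sum C(11,k) for k=0..6 = 1486.
|I(U(2,8))| = sum C(8,k) for k=0..2 = 37.
Total = 1486 * 37 = 54982.

54982


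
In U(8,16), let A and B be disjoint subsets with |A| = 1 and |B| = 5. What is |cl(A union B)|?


|A union B| = 1 + 5 = 6 (disjoint).
In U(8,16), cl(S) = S if |S| < 8, else cl(S) = E.
Since 6 < 8, cl(A union B) = A union B.
|cl(A union B)| = 6.

6


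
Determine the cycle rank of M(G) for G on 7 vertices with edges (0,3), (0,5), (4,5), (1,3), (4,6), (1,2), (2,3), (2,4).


Cycle rank (nullity) = |E| - r(M) = |E| - (|V| - c).
|E| = 8, |V| = 7, c = 1.
Nullity = 8 - (7 - 1) = 8 - 6 = 2.

2


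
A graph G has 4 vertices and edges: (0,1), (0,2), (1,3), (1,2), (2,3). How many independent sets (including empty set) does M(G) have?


An independent set in a graphic matroid is an acyclic edge subset.
G has 4 vertices and 5 edges.
Enumerate all 2^5 = 32 subsets, checking for acyclicity.
Total independent sets = 24.

24


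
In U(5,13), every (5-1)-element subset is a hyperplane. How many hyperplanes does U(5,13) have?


Hyperplanes of U(5,13) are flats of rank 4.
In a uniform matroid, these are exactly the (4)-element subsets.
Count = C(13,4) = (13 * 12 * 11 * 10) / (1 * 2 * 3 * 4) = 715.

715


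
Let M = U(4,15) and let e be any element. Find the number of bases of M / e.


Contracting e from U(4,15) gives U(3,14).
Bases of U(3,14) = C(14,3) = (14 * 13 * 12) / (1 * 2 * 3) = 364.

364


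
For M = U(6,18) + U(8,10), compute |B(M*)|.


(M1+M2)* = M1* + M2*.
M1* = U(12,18), bases: C(18,12) = 18564.
M2* = U(2,10), bases: C(10,2) = 45.
|B(M*)| = 18564 * 45 = 835380.

835380


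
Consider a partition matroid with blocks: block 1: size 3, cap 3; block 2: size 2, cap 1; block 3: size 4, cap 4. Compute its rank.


Rank of a partition matroid = sum of min(|Si|, ci) for each block.
= min(3,3) + min(2,1) + min(4,4)
= 3 + 1 + 4
= 8.

8


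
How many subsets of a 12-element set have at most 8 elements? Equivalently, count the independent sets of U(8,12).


Independent sets of U(8,12) are all subsets of size <= 8.
Count = (12 choose 0) + (12 choose 1) + (12 choose 2) + (12 choose 3) + (12 choose 4) + (12 choose 5) + (12 choose 6) + (12 choose 7) + (12 choose 8)
     = 1 + 12 + 66 + 220 + 495 + 792 + 924 + 792 + 495
     = 3797.

3797


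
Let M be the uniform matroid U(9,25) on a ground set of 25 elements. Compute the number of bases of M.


Bases of U(9,25) are all 9-element subsets of the 25-element ground set.
Number of bases = C(25,9).
C(25,9) = 25! / (9! * 16!) = 2042975.

2042975


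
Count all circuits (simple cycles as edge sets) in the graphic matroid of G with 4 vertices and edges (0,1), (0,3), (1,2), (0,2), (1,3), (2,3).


A circuit in a graphic matroid = edge set of a simple cycle.
G has 4 vertices and 6 edges.
Enumerating all minimal edge subsets forming cycles...
Total circuits found: 7.

7


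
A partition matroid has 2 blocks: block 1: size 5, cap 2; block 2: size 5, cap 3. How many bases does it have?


A basis picks exactly ci elements from block i.
Number of bases = product of C(|Si|, ci).
= C(5,2) * C(5,3)
= 10 * 10
= 100.

100


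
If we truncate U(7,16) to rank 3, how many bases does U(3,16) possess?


Truncating U(7,16) to rank 3 gives U(3,16).
Bases of U(3,16) are all 3-element subsets of 16 elements.
Number of bases = C(16,3) = (16 * 15 * 14) / (1 * 2 * 3) = 560.

560


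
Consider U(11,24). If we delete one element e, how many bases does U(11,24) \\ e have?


Deleting e from U(11,24) gives U(11,23) since n > r.
Bases of U(11,23) = C(23,11) = 1352078.

1352078


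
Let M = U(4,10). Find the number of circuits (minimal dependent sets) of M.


In U(4,10), circuits are the (5)-element subsets.
Any set of 5 elements is dependent, and removing any one element gives
an independent set of size 4, so it is a minimal dependent set.
Number of circuits = C(10,5) = 252.

252


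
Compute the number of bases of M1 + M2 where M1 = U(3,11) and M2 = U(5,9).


Bases of a direct sum M1 + M2: |B| = |B(M1)| * |B(M2)|.
|B(U(3,11))| = C(11,3) = 165.
|B(U(5,9))| = C(9,5) = 126.
Total bases = 165 * 126 = 20790.

20790


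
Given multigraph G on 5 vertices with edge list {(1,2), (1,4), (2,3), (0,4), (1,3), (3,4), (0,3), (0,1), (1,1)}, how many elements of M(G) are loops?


In a graphic matroid, a loop is a self-loop edge (u,u) with rank 0.
Examining all 9 edges for self-loops...
Self-loops found: (1,1)
Number of loops = 1.

1


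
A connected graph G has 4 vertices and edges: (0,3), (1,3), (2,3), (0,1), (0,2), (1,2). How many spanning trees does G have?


By Kirchhoff's matrix tree theorem, the number of spanning trees equals
the determinant of any cofactor of the Laplacian matrix L.
G has 4 vertices and 6 edges.
Computing the (3 x 3) cofactor determinant gives 16.

16


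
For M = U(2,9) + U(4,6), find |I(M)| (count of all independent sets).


For a direct sum, |I(M1+M2)| = |I(M1)| * |I(M2)|.
|I(U(2,9))| = sum C(9,k) for k=0..2 = 46.
|I(U(4,6))| = sum C(6,k) for k=0..4 = 57.
Total = 46 * 57 = 2622.

2622


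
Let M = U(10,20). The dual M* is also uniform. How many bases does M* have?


The dual of U(r,n) is U(n-r, n) = U(10,20).
Bases of U(10,20) are all (10)-element subsets.
|B(M*)| = (20 choose 10) = 184756.

184756


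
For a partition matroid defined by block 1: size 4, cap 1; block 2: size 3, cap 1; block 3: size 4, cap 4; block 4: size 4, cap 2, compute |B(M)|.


A basis picks exactly ci elements from block i.
Number of bases = product of C(|Si|, ci).
= C(4,1) * C(3,1) * C(4,4) * C(4,2)
= 4 * 3 * 1 * 6
= 72.

72


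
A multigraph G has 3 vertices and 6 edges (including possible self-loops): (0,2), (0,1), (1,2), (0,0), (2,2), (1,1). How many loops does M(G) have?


In a graphic matroid, a loop is a self-loop edge (u,u) with rank 0.
Examining all 6 edges for self-loops...
Self-loops found: (0,0), (2,2), (1,1)
Number of loops = 3.

3


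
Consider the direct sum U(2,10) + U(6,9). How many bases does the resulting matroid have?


Bases of a direct sum M1 + M2: |B| = |B(M1)| * |B(M2)|.
|B(U(2,10))| = C(10,2) = 45.
|B(U(6,9))| = C(9,6) = 84.
Total bases = 45 * 84 = 3780.

3780


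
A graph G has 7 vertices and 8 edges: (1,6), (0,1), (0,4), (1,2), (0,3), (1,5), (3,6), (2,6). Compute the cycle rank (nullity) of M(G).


Cycle rank (nullity) = |E| - r(M) = |E| - (|V| - c).
|E| = 8, |V| = 7, c = 1.
Nullity = 8 - (7 - 1) = 8 - 6 = 2.

2


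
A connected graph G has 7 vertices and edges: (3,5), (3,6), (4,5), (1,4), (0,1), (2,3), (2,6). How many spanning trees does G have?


By Kirchhoff's matrix tree theorem, the number of spanning trees equals
the determinant of any cofactor of the Laplacian matrix L.
G has 7 vertices and 7 edges.
Computing the (6 x 6) cofactor determinant gives 3.

3


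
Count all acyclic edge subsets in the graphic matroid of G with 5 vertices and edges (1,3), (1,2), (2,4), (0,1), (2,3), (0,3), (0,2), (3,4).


An independent set in a graphic matroid is an acyclic edge subset.
G has 5 vertices and 8 edges.
Enumerate all 2^8 = 256 subsets, checking for acyclicity.
Total independent sets = 128.

128


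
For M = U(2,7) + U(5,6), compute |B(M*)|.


(M1+M2)* = M1* + M2*.
M1* = U(5,7), bases: C(7,5) = 21.
M2* = U(1,6), bases: C(6,1) = 6.
|B(M*)| = 21 * 6 = 126.

126


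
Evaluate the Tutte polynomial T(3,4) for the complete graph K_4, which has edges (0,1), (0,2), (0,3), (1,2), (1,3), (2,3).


T(K_4; x,y) = x^3 + 3x^2 + 4xy + 2x + y^3 + 3y^2 + 2y.
Substituting x=3, y=4:
= 27 + 27 + 48 + 6 + 64 + 48 + 8
= 228.

228


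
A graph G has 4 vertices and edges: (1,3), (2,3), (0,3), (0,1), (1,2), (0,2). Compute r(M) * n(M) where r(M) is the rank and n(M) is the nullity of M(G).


r(M) = |V| - c = 4 - 1 = 3.
nullity = |E| - r(M) = 6 - 3 = 3.
Product = 3 * 3 = 9.

9


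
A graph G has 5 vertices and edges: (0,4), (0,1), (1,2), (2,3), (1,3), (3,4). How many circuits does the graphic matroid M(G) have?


A circuit in a graphic matroid = edge set of a simple cycle.
G has 5 vertices and 6 edges.
Enumerating all minimal edge subsets forming cycles...
Total circuits found: 3.

3


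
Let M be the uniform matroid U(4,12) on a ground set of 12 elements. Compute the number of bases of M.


Bases of U(4,12) are all 4-element subsets of the 12-element ground set.
Number of bases = C(12,4).
(12 choose 4) = 495.

495


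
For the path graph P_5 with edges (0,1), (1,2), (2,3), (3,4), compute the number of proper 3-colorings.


P(P_5, k) = k * (k-1)^(4).
P(3) = 3 * 2^4 = 3 * 16 = 48.

48


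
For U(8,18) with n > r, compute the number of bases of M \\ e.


Deleting e from U(8,18) gives U(8,17) since n > r.
Bases of U(8,17) = C(17,8) = 17! / (8! * 9!) = 24310.

24310


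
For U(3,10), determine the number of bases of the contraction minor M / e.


Contracting e from U(3,10) gives U(2,9).
Bases of U(2,9) = C(9,2) = 9! / (2! * 7!) = 36.

36


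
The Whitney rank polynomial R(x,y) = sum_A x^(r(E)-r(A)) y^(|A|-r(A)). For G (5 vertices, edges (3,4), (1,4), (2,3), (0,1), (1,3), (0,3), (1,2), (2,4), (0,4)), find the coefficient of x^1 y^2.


R(x,y) = sum over A in 2^E of x^(r(E)-r(A)) * y^(|A|-r(A)).
G has 5 vertices, 9 edges. r(E) = 4.
Enumerate all 2^9 = 512 subsets.
Count subsets with r(E)-r(A)=1 and |A|-r(A)=2: 15.

15


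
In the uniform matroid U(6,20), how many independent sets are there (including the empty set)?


Independent sets of U(6,20) are all subsets of size <= 6.
Count = C(20,0) + C(20,1) + C(20,2) + C(20,3) + C(20,4) + C(20,5) + C(20,6)
     = 1 + 20 + 190 + 1140 + 4845 + 15504 + 38760
     = 60460.

60460


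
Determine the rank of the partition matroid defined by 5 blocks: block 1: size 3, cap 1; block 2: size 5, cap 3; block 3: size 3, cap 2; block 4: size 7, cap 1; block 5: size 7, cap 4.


Rank of a partition matroid = sum of min(|Si|, ci) for each block.
= min(3,1) + min(5,3) + min(3,2) + min(7,1) + min(7,4)
= 1 + 3 + 2 + 1 + 4
= 11.

11


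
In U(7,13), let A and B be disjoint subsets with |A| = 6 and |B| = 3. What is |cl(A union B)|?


|A union B| = 6 + 3 = 9 (disjoint).
In U(7,13), cl(S) = S if |S| < 7, else cl(S) = E.
Since 9 >= 7, cl(A union B) = E.
|cl(A union B)| = 13.

13


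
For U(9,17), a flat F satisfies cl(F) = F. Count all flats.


Flats of U(9,17): every subset of size < 9 is a flat, plus E itself.
Count = (17 choose 0) + (17 choose 1) + (17 choose 2) + (17 choose 3) + (17 choose 4) + (17 choose 5) + (17 choose 6) + (17 choose 7) + (17 choose 8) + 1
     = 1 + 17 + 136 + 680 + 2380 + 6188 + 12376 + 19448 + 24310 + 1
     = 65537.

65537


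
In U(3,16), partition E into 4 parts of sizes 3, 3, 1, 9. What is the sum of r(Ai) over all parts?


r(Ai) = min(|Ai|, 3) for each part.
Sum = min(3,3) + min(3,3) + min(1,3) + min(9,3)
    = 3 + 3 + 1 + 3
    = 10.

10


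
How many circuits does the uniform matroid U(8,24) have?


In U(8,24), circuits are the (9)-element subsets.
Any set of 9 elements is dependent, and removing any one element gives
an independent set of size 8, so it is a minimal dependent set.
Number of circuits = (24 choose 9) = 1307504.

1307504


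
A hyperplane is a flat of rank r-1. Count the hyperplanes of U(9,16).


Hyperplanes of U(9,16) are flats of rank 8.
In a uniform matroid, these are exactly the (8)-element subsets.
Count = C(16,8) = 12870.

12870


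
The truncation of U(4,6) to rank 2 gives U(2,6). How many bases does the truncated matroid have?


Truncating U(4,6) to rank 2 gives U(2,6).
Bases of U(2,6) are all 2-element subsets of 6 elements.
Number of bases = (6 choose 2) = 15.

15


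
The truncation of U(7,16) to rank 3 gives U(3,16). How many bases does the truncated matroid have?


Truncating U(7,16) to rank 3 gives U(3,16).
Bases of U(3,16) are all 3-element subsets of 16 elements.
Number of bases = C(16,3) = 16! / (3! * 13!) = 560.

560


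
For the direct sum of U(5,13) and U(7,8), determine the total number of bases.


Bases of a direct sum M1 + M2: |B| = |B(M1)| * |B(M2)|.
|B(U(5,13))| = C(13,5) = 1287.
|B(U(7,8))| = C(8,7) = 8.
Total bases = 1287 * 8 = 10296.

10296


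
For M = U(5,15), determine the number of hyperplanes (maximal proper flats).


Hyperplanes of U(5,15) are flats of rank 4.
In a uniform matroid, these are exactly the (4)-element subsets.
Count = C(15,4) = 15! / (4! * 11!) = 1365.

1365


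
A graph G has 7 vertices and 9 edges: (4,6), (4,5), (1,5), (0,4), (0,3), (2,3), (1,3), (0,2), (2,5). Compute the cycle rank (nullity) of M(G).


Cycle rank (nullity) = |E| - r(M) = |E| - (|V| - c).
|E| = 9, |V| = 7, c = 1.
Nullity = 9 - (7 - 1) = 9 - 6 = 3.

3


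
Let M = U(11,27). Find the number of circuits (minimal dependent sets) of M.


In U(11,27), circuits are the (12)-element subsets.
Any set of 12 elements is dependent, and removing any one element gives
an independent set of size 11, so it is a minimal dependent set.
Number of circuits = (27 choose 12) = 17383860.

17383860


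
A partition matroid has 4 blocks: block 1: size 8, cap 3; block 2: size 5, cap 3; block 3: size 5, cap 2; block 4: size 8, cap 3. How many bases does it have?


A basis picks exactly ci elements from block i.
Number of bases = product of C(|Si|, ci).
= C(8,3) * C(5,3) * C(5,2) * C(8,3)
= 56 * 10 * 10 * 56
= 313600.

313600


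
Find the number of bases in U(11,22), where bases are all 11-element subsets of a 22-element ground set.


Bases of U(11,22) are all 11-element subsets of the 22-element ground set.
Number of bases = C(22,11).
C(22,11) = 22! / (11! * 11!) = 705432.

705432


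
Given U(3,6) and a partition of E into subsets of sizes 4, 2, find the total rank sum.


r(Ai) = min(|Ai|, 3) for each part.
Sum = min(4,3) + min(2,3)
    = 3 + 2
    = 5.

5


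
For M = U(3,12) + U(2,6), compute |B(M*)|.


(M1+M2)* = M1* + M2*.
M1* = U(9,12), bases: C(12,9) = 220.
M2* = U(4,6), bases: C(6,4) = 15.
|B(M*)| = 220 * 15 = 3300.

3300


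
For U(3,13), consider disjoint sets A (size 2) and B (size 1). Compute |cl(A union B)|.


|A union B| = 2 + 1 = 3 (disjoint).
In U(3,13), cl(S) = S if |S| < 3, else cl(S) = E.
Since 3 >= 3, cl(A union B) = E.
|cl(A union B)| = 13.

13


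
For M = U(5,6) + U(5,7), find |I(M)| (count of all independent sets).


For a direct sum, |I(M1+M2)| = |I(M1)| * |I(M2)|.
|I(U(5,6))| = sum C(6,k) for k=0..5 = 63.
|I(U(5,7))| = sum C(7,k) for k=0..5 = 120.
Total = 63 * 120 = 7560.

7560


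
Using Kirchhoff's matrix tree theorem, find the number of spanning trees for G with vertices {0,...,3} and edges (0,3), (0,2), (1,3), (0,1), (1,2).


By Kirchhoff's matrix tree theorem, the number of spanning trees equals
the determinant of any cofactor of the Laplacian matrix L.
G has 4 vertices and 5 edges.
Computing the (3 x 3) cofactor determinant gives 8.

8


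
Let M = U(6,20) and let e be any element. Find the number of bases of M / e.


Contracting e from U(6,20) gives U(5,19).
Bases of U(5,19) = C(19,5) = 11628.

11628


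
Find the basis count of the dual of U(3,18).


The dual of U(r,n) is U(n-r, n) = U(15,18).
Bases of U(15,18) are all (15)-element subsets.
|B(M*)| = C(18,15) = 816.

816


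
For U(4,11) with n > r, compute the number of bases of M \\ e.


Deleting e from U(4,11) gives U(4,10) since n > r.
Bases of U(4,10) = C(10,4) = (10 * 9 * 8 * 7) / (1 * 2 * 3 * 4) = 210.

210


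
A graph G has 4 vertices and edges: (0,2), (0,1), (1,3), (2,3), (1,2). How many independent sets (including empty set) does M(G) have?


An independent set in a graphic matroid is an acyclic edge subset.
G has 4 vertices and 5 edges.
Enumerate all 2^5 = 32 subsets, checking for acyclicity.
Total independent sets = 24.

24


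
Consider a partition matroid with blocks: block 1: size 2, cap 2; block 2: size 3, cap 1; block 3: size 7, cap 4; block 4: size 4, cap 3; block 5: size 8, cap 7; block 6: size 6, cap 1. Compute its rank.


Rank of a partition matroid = sum of min(|Si|, ci) for each block.
= min(2,2) + min(3,1) + min(7,4) + min(4,3) + min(8,7) + min(6,1)
= 2 + 1 + 4 + 3 + 7 + 1
= 18.

18


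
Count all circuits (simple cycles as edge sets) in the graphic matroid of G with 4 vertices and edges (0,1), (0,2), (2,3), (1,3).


A circuit in a graphic matroid = edge set of a simple cycle.
G has 4 vertices and 4 edges.
Enumerating all minimal edge subsets forming cycles...
Total circuits found: 1.

1


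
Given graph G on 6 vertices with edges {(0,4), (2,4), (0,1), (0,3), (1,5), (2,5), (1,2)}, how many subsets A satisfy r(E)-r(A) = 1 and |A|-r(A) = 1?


R(x,y) = sum over A in 2^E of x^(r(E)-r(A)) * y^(|A|-r(A)).
G has 6 vertices, 7 edges. r(E) = 5.
Enumerate all 2^7 = 128 subsets.
Count subsets with r(E)-r(A)=1 and |A|-r(A)=1: 10.

10
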